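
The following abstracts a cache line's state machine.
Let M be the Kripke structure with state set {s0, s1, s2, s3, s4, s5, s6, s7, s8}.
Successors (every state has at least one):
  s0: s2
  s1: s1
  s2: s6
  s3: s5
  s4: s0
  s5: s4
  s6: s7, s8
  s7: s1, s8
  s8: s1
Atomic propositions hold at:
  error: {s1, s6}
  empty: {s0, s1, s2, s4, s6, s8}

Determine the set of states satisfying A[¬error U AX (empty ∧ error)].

{s0, s1, s2, s3, s4, s5, s7, s8}

Sat(¬error) = {s0, s2, s3, s4, s5, s7, s8}
Sat(empty ∧ error) = {s1, s6}
Sat(AX (empty ∧ error)) = {s : every successor in {s1, s6}} = {s1, s2, s8}
A[¬error U AX (empty ∧ error)]: least fixpoint, start Z0 = Sat(AX (empty ∧ error)) = {s1, s2, s8}, add states in Sat(¬error) with every successor in Z. Z1 = {s0, s1, s2, s7, s8}; Z2 = {s0, s1, s2, s4, s7, s8}; Z3 = {s0, s1, s2, s4, s5, s7, s8}; Z4 = {s0, s1, s2, s3, s4, s5, s7, s8}; fixed.
Sat(A[¬error U AX (empty ∧ error)]) = {s0, s1, s2, s3, s4, s5, s7, s8}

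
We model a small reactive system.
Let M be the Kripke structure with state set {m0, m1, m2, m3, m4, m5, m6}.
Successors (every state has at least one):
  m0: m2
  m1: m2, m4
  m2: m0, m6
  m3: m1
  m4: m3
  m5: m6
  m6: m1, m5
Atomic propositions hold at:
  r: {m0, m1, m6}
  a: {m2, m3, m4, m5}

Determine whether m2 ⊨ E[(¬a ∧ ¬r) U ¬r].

Sat(¬a) = {m0, m1, m6}
Sat(¬r) = {m2, m3, m4, m5}
Sat(¬a ∧ ¬r) = ∅
E[(¬a ∧ ¬r) U ¬r]: least fixpoint, start Z0 = Sat(¬r) = {m2, m3, m4, m5}, add states in Sat(¬a ∧ ¬r) with some successor in Z. Already a fixed point.
Sat(E[(¬a ∧ ¬r) U ¬r]) = {m2, m3, m4, m5}
m2 ∈ Sat(E[(¬a ∧ ¬r) U ¬r]) = {m2, m3, m4, m5}, so the formula holds at m2.

Yes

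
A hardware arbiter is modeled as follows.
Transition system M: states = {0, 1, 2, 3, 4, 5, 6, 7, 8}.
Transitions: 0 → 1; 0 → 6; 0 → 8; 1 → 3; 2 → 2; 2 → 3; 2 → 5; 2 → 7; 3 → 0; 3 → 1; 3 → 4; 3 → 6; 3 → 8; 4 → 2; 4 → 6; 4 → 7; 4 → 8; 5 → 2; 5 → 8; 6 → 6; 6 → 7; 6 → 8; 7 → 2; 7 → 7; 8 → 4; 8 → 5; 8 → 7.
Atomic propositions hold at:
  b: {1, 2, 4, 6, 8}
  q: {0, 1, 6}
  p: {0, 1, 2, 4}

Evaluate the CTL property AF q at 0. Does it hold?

AF q: least fixpoint, start Z0 = {0, 1, 6}, add states with every successor in Z. Already a fixed point.
Sat(AF q) = {0, 1, 6}
0 ∈ Sat(AF q) = {0, 1, 6}, so the formula holds at 0.

Yes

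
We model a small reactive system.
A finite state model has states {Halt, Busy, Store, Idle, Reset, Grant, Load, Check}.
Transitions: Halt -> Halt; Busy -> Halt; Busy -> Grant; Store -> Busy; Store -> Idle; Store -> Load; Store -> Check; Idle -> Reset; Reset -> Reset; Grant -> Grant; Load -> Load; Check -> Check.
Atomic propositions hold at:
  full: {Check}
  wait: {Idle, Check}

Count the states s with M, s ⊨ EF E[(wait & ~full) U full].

2

Sat(~full) = {Halt, Busy, Store, Idle, Reset, Grant, Load}
Sat(wait & ~full) = {Idle}
E[(wait & ~full) U full]: least fixpoint, start Z0 = Sat(full) = {Check}, add states in Sat(wait & ~full) with some successor in Z. Already a fixed point.
Sat(E[(wait & ~full) U full]) = {Check}
EF E[(wait & ~full) U full]: least fixpoint, start Z0 = {Check}, add states with some successor in Z. Z1 = {Store, Check}; fixed.
Sat(EF E[(wait & ~full) U full]) = {Store, Check}
|Sat(EF E[(wait & ~full) U full])| = |{Store, Check}| = 2.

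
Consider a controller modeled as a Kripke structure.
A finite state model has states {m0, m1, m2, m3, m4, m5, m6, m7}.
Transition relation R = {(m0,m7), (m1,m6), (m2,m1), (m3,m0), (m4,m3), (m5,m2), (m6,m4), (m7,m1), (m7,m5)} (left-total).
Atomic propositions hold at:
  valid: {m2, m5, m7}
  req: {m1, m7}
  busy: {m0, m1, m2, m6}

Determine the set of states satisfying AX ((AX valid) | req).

Sat(AX valid) = {s : every successor in {m2, m5, m7}} = {m0, m5}
Sat((AX valid) | req) = {m0, m1, m5, m7}
Sat(AX ((AX valid) | req)) = {s : every successor in {m0, m1, m5, m7}} = {m0, m2, m3, m7}

{m0, m2, m3, m7}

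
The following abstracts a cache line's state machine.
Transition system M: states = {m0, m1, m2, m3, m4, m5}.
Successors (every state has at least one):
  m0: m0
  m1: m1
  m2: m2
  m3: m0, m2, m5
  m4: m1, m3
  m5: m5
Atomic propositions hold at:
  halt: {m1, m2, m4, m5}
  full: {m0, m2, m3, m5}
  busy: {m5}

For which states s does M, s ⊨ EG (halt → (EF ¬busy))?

{m0, m1, m2, m3, m4}

Sat(¬busy) = {m0, m1, m2, m3, m4}
EF ¬busy: least fixpoint, start Z0 = {m0, m1, m2, m3, m4}, add states with some successor in Z. Already a fixed point.
Sat(EF ¬busy) = {m0, m1, m2, m3, m4}
Sat(halt → (EF ¬busy)) = {m0, m1, m2, m3, m4}
EG (halt → (EF ¬busy)): greatest fixpoint, start Z0 = {m0, m1, m2, m3, m4}, keep only states in Sat with some successor in Z. Already a fixed point.
Sat(EG (halt → (EF ¬busy))) = {m0, m1, m2, m3, m4}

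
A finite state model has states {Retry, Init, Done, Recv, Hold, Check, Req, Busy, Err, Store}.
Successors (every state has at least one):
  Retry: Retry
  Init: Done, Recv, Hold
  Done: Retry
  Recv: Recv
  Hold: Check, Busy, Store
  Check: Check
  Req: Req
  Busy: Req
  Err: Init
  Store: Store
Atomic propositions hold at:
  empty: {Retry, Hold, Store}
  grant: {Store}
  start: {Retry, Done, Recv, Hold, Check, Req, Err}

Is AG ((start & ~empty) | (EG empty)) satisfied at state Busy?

Sat(~empty) = {Init, Done, Recv, Check, Req, Busy, Err}
Sat(start & ~empty) = {Done, Recv, Check, Req, Err}
EG empty: greatest fixpoint, start Z0 = {Retry, Hold, Store}, keep only states in Sat with some successor in Z. Already a fixed point.
Sat(EG empty) = {Retry, Hold, Store}
Sat((start & ~empty) | (EG empty)) = {Retry, Done, Recv, Hold, Check, Req, Err, Store}
AG ((start & ~empty) | (EG empty)): greatest fixpoint, start Z0 = {Retry, Done, Recv, Hold, Check, Req, Err, Store}, keep only states in Sat with every successor in Z. Z1 = {Retry, Done, Recv, Check, Req, Store}; fixed.
Sat(AG ((start & ~empty) | (EG empty))) = {Retry, Done, Recv, Check, Req, Store}
Busy ∉ Sat(AG ((start & ~empty) | (EG empty))) = {Retry, Done, Recv, Check, Req, Store}, so the formula does not hold at Busy.

No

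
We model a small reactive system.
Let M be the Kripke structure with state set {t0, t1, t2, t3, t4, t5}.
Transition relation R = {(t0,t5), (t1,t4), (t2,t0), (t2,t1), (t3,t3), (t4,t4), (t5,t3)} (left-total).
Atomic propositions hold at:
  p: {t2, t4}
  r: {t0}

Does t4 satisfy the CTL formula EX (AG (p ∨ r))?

Yes

Sat(p ∨ r) = {t0, t2, t4}
AG (p ∨ r): greatest fixpoint, start Z0 = {t0, t2, t4}, keep only states in Sat with every successor in Z. Z1 = {t4}; fixed.
Sat(AG (p ∨ r)) = {t4}
Sat(EX (AG (p ∨ r))) = {s : some successor in {t4}} = {t1, t4}
t4 ∈ Sat(EX (AG (p ∨ r))) = {t1, t4}, so the formula holds at t4.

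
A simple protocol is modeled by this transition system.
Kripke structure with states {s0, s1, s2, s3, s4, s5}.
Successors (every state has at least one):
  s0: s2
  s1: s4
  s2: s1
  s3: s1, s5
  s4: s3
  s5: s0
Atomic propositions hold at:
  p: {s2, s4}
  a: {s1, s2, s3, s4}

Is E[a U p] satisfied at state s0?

No

E[a U p]: least fixpoint, start Z0 = Sat(p) = {s2, s4}, add states in Sat(a) with some successor in Z. Z1 = {s1, s2, s4}; Z2 = {s1, s2, s3, s4}; fixed.
Sat(E[a U p]) = {s1, s2, s3, s4}
s0 ∉ Sat(E[a U p]) = {s1, s2, s3, s4}, so the formula does not hold at s0.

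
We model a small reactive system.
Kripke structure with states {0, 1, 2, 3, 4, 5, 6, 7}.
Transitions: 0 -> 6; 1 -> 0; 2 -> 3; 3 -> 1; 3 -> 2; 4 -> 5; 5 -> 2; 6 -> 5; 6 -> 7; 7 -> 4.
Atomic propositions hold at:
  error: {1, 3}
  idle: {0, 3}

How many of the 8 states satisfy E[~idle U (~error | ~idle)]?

Sat(~idle) = {1, 2, 4, 5, 6, 7}
Sat(~error) = {0, 2, 4, 5, 6, 7}
Sat(~error | ~idle) = {0, 1, 2, 4, 5, 6, 7}
E[~idle U (~error | ~idle)]: least fixpoint, start Z0 = Sat((~error | ~idle)) = {0, 1, 2, 4, 5, 6, 7}, add states in Sat(~idle) with some successor in Z. Already a fixed point.
Sat(E[~idle U (~error | ~idle)]) = {0, 1, 2, 4, 5, 6, 7}
|Sat(E[~idle U (~error | ~idle)])| = |{0, 1, 2, 4, 5, 6, 7}| = 7.

7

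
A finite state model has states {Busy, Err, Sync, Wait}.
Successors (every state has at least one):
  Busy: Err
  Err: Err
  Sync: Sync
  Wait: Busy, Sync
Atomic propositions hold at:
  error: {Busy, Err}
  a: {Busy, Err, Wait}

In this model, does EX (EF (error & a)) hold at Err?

Yes

Sat(error & a) = {Busy, Err}
EF (error & a): least fixpoint, start Z0 = {Busy, Err}, add states with some successor in Z. Z1 = {Busy, Err, Wait}; fixed.
Sat(EF (error & a)) = {Busy, Err, Wait}
Sat(EX (EF (error & a))) = {s : some successor in {Busy, Err, Wait}} = {Busy, Err, Wait}
Err ∈ Sat(EX (EF (error & a))) = {Busy, Err, Wait}, so the formula holds at Err.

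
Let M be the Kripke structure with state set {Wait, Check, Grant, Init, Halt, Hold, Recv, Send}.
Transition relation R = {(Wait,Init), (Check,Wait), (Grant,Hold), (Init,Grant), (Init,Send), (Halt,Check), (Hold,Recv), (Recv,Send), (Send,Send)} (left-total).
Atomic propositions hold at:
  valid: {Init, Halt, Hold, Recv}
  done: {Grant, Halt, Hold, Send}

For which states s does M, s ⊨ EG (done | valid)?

Sat(done | valid) = {Grant, Init, Halt, Hold, Recv, Send}
EG (done | valid): greatest fixpoint, start Z0 = {Grant, Init, Halt, Hold, Recv, Send}, keep only states in Sat with some successor in Z. Z1 = {Grant, Init, Hold, Recv, Send}; fixed.
Sat(EG (done | valid)) = {Grant, Init, Hold, Recv, Send}

{Grant, Init, Hold, Recv, Send}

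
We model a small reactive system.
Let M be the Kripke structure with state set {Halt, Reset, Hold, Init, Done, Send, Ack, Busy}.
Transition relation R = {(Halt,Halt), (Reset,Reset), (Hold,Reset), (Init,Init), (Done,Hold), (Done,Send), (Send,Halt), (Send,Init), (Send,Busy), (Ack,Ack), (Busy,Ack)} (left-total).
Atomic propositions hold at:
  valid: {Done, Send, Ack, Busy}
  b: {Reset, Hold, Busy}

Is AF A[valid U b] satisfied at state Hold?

A[valid U b]: least fixpoint, start Z0 = Sat(b) = {Reset, Hold, Busy}, add states in Sat(valid) with every successor in Z. Already a fixed point.
Sat(A[valid U b]) = {Reset, Hold, Busy}
AF A[valid U b]: least fixpoint, start Z0 = {Reset, Hold, Busy}, add states with every successor in Z. Already a fixed point.
Sat(AF A[valid U b]) = {Reset, Hold, Busy}
Hold ∈ Sat(AF A[valid U b]) = {Reset, Hold, Busy}, so the formula holds at Hold.

Yes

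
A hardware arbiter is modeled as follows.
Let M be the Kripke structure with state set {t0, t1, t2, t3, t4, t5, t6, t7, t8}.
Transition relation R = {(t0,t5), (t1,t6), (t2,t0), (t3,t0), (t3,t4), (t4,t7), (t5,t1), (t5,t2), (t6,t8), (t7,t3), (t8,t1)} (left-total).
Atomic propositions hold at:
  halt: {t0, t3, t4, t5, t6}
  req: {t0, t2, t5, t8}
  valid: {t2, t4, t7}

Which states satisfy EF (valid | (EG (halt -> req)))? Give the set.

Sat(halt -> req) = {t0, t1, t2, t5, t7, t8}
EG (halt -> req): greatest fixpoint, start Z0 = {t0, t1, t2, t5, t7, t8}, keep only states in Sat with some successor in Z. Z1 = {t0, t2, t5, t8}; Z2 = {t0, t2, t5}; fixed.
Sat(EG (halt -> req)) = {t0, t2, t5}
Sat(valid | (EG (halt -> req))) = {t0, t2, t4, t5, t7}
EF (valid | (EG (halt -> req))): least fixpoint, start Z0 = {t0, t2, t4, t5, t7}, add states with some successor in Z. Z1 = {t0, t2, t3, t4, t5, t7}; fixed.
Sat(EF (valid | (EG (halt -> req)))) = {t0, t2, t3, t4, t5, t7}

{t0, t2, t3, t4, t5, t7}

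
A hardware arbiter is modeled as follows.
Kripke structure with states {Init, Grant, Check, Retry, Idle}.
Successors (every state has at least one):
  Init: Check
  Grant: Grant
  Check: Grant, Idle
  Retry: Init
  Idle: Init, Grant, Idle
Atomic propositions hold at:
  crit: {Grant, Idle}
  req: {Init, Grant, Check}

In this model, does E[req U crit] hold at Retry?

E[req U crit]: least fixpoint, start Z0 = Sat(crit) = {Grant, Idle}, add states in Sat(req) with some successor in Z. Z1 = {Grant, Check, Idle}; Z2 = {Init, Grant, Check, Idle}; fixed.
Sat(E[req U crit]) = {Init, Grant, Check, Idle}
Retry ∉ Sat(E[req U crit]) = {Init, Grant, Check, Idle}, so the formula does not hold at Retry.

No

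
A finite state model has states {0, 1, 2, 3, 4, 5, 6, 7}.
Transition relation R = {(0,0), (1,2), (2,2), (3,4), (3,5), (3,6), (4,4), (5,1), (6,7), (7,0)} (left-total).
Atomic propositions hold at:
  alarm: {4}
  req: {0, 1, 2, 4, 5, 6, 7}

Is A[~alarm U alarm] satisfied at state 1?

Sat(~alarm) = {0, 1, 2, 3, 5, 6, 7}
A[~alarm U alarm]: least fixpoint, start Z0 = Sat(alarm) = {4}, add states in Sat(~alarm) with every successor in Z. Already a fixed point.
Sat(A[~alarm U alarm]) = {4}
1 ∉ Sat(A[~alarm U alarm]) = {4}, so the formula does not hold at 1.

No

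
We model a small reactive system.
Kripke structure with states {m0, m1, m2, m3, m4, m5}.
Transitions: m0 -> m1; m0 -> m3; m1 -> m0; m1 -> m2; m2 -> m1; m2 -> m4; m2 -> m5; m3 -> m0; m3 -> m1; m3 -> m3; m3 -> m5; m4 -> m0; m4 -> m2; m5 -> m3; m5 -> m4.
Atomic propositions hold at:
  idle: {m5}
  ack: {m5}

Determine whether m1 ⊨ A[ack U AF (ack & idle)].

No

Sat(ack & idle) = {m5}
AF (ack & idle): least fixpoint, start Z0 = {m5}, add states with every successor in Z. Already a fixed point.
Sat(AF (ack & idle)) = {m5}
A[ack U AF (ack & idle)]: least fixpoint, start Z0 = Sat(AF (ack & idle)) = {m5}, add states in Sat(ack) with every successor in Z. Already a fixed point.
Sat(A[ack U AF (ack & idle)]) = {m5}
m1 ∉ Sat(A[ack U AF (ack & idle)]) = {m5}, so the formula does not hold at m1.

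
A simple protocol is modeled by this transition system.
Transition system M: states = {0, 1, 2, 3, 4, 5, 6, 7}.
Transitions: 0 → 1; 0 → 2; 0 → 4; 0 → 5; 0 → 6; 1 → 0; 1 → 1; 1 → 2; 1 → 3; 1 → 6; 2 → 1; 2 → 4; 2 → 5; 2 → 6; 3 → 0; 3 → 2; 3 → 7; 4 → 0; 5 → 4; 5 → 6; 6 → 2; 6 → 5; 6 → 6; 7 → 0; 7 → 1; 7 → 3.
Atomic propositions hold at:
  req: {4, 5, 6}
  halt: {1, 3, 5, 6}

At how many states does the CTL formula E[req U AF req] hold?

3

AF req: least fixpoint, start Z0 = {4, 5, 6}, add states with every successor in Z. Already a fixed point.
Sat(AF req) = {4, 5, 6}
E[req U AF req]: least fixpoint, start Z0 = Sat(AF req) = {4, 5, 6}, add states in Sat(req) with some successor in Z. Already a fixed point.
Sat(E[req U AF req]) = {4, 5, 6}
|Sat(E[req U AF req])| = |{4, 5, 6}| = 3.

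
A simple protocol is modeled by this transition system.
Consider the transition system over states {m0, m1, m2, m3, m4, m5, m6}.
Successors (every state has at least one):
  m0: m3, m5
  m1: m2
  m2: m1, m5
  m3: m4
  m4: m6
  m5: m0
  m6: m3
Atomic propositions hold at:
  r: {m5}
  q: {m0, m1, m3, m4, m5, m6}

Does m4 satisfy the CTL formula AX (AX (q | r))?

Sat(q | r) = {m0, m1, m3, m4, m5, m6}
Sat(AX (q | r)) = {s : every successor in {m0, m1, m3, m4, m5, m6}} = {m0, m2, m3, m4, m5, m6}
Sat(AX (AX (q | r))) = {s : every successor in {m0, m2, m3, m4, m5, m6}} = {m0, m1, m3, m4, m5, m6}
m4 ∈ Sat(AX (AX (q | r))) = {m0, m1, m3, m4, m5, m6}, so the formula holds at m4.

Yes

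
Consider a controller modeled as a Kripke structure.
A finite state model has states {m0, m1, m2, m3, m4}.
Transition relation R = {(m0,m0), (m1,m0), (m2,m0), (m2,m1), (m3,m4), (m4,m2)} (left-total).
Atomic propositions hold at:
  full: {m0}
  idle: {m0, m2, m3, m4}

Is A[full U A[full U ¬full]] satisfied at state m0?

No

Sat(¬full) = {m1, m2, m3, m4}
A[full U ¬full]: least fixpoint, start Z0 = Sat(¬full) = {m1, m2, m3, m4}, add states in Sat(full) with every successor in Z. Already a fixed point.
Sat(A[full U ¬full]) = {m1, m2, m3, m4}
A[full U A[full U ¬full]]: least fixpoint, start Z0 = Sat(A[full U ¬full]) = {m1, m2, m3, m4}, add states in Sat(full) with every successor in Z. Already a fixed point.
Sat(A[full U A[full U ¬full]]) = {m1, m2, m3, m4}
m0 ∉ Sat(A[full U A[full U ¬full]]) = {m1, m2, m3, m4}, so the formula does not hold at m0.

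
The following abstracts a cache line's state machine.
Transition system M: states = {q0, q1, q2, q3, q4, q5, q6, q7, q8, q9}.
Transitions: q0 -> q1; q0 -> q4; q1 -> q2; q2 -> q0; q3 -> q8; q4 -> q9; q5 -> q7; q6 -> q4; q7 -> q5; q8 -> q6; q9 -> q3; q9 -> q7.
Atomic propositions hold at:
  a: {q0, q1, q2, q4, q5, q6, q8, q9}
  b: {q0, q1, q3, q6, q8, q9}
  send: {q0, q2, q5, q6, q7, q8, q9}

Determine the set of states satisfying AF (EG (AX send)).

{q5, q7}

Sat(AX send) = {s : every successor in {q0, q2, q5, q6, q7, q8, q9}} = {q1, q2, q3, q4, q5, q7, q8}
EG (AX send): greatest fixpoint, start Z0 = {q1, q2, q3, q4, q5, q7, q8}, keep only states in Sat with some successor in Z. Z1 = {q1, q3, q5, q7}; Z2 = {q5, q7}; fixed.
Sat(EG (AX send)) = {q5, q7}
AF (EG (AX send)): least fixpoint, start Z0 = {q5, q7}, add states with every successor in Z. Already a fixed point.
Sat(AF (EG (AX send))) = {q5, q7}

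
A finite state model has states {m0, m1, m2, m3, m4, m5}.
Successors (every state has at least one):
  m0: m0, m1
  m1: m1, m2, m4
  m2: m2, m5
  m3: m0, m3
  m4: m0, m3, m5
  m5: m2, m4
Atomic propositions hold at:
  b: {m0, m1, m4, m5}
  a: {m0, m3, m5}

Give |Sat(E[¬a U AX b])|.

Sat(¬a) = {m1, m2, m4}
Sat(AX b) = {s : every successor in {m0, m1, m4, m5}} = {m0}
E[¬a U AX b]: least fixpoint, start Z0 = Sat(AX b) = {m0}, add states in Sat(¬a) with some successor in Z. Z1 = {m0, m4}; Z2 = {m0, m1, m4}; fixed.
Sat(E[¬a U AX b]) = {m0, m1, m4}
|Sat(E[¬a U AX b])| = |{m0, m1, m4}| = 3.

3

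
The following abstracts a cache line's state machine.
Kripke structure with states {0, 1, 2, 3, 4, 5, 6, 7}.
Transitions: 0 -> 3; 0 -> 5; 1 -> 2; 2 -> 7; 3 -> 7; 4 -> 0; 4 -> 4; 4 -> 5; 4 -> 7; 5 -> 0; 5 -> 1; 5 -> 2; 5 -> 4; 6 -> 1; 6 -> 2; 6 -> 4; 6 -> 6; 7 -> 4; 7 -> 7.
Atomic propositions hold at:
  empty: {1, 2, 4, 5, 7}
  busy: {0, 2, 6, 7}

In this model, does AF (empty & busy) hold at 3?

Yes

Sat(empty & busy) = {2, 7}
AF (empty & busy): least fixpoint, start Z0 = {2, 7}, add states with every successor in Z. Z1 = {1, 2, 3, 7}; fixed.
Sat(AF (empty & busy)) = {1, 2, 3, 7}
3 ∈ Sat(AF (empty & busy)) = {1, 2, 3, 7}, so the formula holds at 3.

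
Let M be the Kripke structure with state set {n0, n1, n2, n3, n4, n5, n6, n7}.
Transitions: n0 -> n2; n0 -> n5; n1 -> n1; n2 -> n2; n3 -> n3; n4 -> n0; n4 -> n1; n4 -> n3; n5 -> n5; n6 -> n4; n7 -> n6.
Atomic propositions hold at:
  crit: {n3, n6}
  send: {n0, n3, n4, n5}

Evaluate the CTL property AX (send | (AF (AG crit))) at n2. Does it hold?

AG crit: greatest fixpoint, start Z0 = {n3, n6}, keep only states in Sat with every successor in Z. Z1 = {n3}; fixed.
Sat(AG crit) = {n3}
AF (AG crit): least fixpoint, start Z0 = {n3}, add states with every successor in Z. Already a fixed point.
Sat(AF (AG crit)) = {n3}
Sat(send | (AF (AG crit))) = {n0, n3, n4, n5}
Sat(AX (send | (AF (AG crit)))) = {s : every successor in {n0, n3, n4, n5}} = {n3, n5, n6}
n2 ∉ Sat(AX (send | (AF (AG crit)))) = {n3, n5, n6}, so the formula does not hold at n2.

No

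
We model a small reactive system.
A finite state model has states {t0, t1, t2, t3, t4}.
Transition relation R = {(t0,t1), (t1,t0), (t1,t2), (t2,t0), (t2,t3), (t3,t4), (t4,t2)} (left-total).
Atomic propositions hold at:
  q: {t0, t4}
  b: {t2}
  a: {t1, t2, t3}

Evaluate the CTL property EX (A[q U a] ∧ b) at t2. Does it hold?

A[q U a]: least fixpoint, start Z0 = Sat(a) = {t1, t2, t3}, add states in Sat(q) with every successor in Z. Z1 = {t0, t1, t2, t3, t4}; fixed.
Sat(A[q U a]) = {t0, t1, t2, t3, t4}
Sat(A[q U a] ∧ b) = {t2}
Sat(EX (A[q U a] ∧ b)) = {s : some successor in {t2}} = {t1, t4}
t2 ∉ Sat(EX (A[q U a] ∧ b)) = {t1, t4}, so the formula does not hold at t2.

No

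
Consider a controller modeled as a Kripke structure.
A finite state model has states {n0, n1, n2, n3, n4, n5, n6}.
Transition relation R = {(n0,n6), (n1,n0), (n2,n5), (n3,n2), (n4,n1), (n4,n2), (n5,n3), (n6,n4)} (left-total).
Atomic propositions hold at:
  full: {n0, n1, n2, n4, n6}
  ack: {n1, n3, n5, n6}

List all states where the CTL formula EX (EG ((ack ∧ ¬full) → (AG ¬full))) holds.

Sat(¬full) = {n3, n5}
Sat(ack ∧ ¬full) = {n3, n5}
AG ¬full: greatest fixpoint, start Z0 = {n3, n5}, keep only states in Sat with every successor in Z. Z1 = {n5}; Z2 = ∅; fixed.
Sat(AG ¬full) = ∅
Sat((ack ∧ ¬full) → (AG ¬full)) = {n0, n1, n2, n4, n6}
EG ((ack ∧ ¬full) → (AG ¬full)): greatest fixpoint, start Z0 = {n0, n1, n2, n4, n6}, keep only states in Sat with some successor in Z. Z1 = {n0, n1, n4, n6}; fixed.
Sat(EG ((ack ∧ ¬full) → (AG ¬full))) = {n0, n1, n4, n6}
Sat(EX (EG ((ack ∧ ¬full) → (AG ¬full)))) = {s : some successor in {n0, n1, n4, n6}} = {n0, n1, n4, n6}

{n0, n1, n4, n6}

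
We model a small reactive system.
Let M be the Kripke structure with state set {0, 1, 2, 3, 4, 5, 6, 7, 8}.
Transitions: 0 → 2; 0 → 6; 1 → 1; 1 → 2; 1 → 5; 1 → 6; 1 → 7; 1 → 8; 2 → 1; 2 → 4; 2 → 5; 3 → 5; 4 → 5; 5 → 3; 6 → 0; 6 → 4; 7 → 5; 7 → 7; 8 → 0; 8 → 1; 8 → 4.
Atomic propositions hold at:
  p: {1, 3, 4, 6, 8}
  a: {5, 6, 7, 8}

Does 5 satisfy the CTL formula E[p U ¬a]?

Sat(¬a) = {0, 1, 2, 3, 4}
E[p U ¬a]: least fixpoint, start Z0 = Sat(¬a) = {0, 1, 2, 3, 4}, add states in Sat(p) with some successor in Z. Z1 = {0, 1, 2, 3, 4, 6, 8}; fixed.
Sat(E[p U ¬a]) = {0, 1, 2, 3, 4, 6, 8}
5 ∉ Sat(E[p U ¬a]) = {0, 1, 2, 3, 4, 6, 8}, so the formula does not hold at 5.

No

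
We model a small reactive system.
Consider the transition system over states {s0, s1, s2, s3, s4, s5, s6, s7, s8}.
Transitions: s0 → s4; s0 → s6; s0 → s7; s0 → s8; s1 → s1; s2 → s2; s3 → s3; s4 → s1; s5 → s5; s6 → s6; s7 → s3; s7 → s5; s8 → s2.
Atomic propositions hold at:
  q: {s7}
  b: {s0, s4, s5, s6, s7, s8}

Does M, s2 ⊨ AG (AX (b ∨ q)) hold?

No

Sat(b ∨ q) = {s0, s4, s5, s6, s7, s8}
Sat(AX (b ∨ q)) = {s : every successor in {s0, s4, s5, s6, s7, s8}} = {s0, s5, s6}
AG (AX (b ∨ q)): greatest fixpoint, start Z0 = {s0, s5, s6}, keep only states in Sat with every successor in Z. Z1 = {s5, s6}; fixed.
Sat(AG (AX (b ∨ q))) = {s5, s6}
s2 ∉ Sat(AG (AX (b ∨ q))) = {s5, s6}, so the formula does not hold at s2.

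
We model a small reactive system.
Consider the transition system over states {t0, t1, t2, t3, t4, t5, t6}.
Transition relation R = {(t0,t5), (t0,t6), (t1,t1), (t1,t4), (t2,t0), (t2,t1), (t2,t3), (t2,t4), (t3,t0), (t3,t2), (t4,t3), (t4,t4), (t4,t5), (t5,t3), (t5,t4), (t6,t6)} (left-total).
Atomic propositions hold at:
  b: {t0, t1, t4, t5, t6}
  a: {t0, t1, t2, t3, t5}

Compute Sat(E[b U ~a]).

{t0, t1, t4, t5, t6}

Sat(~a) = {t4, t6}
E[b U ~a]: least fixpoint, start Z0 = Sat(~a) = {t4, t6}, add states in Sat(b) with some successor in Z. Z1 = {t0, t1, t4, t5, t6}; fixed.
Sat(E[b U ~a]) = {t0, t1, t4, t5, t6}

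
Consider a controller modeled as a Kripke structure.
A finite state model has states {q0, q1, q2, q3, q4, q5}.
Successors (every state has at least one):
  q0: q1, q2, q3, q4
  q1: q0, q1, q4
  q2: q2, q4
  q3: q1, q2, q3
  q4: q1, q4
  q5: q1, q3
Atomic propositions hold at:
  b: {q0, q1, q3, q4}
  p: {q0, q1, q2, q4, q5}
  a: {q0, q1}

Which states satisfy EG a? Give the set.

EG a: greatest fixpoint, start Z0 = {q0, q1}, keep only states in Sat with some successor in Z. Already a fixed point.
Sat(EG a) = {q0, q1}

{q0, q1}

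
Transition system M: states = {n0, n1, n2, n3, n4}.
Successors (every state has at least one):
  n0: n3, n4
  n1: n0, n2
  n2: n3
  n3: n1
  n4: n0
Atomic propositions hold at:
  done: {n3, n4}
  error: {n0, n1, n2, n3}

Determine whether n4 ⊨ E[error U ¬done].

No

Sat(¬done) = {n0, n1, n2}
E[error U ¬done]: least fixpoint, start Z0 = Sat(¬done) = {n0, n1, n2}, add states in Sat(error) with some successor in Z. Z1 = {n0, n1, n2, n3}; fixed.
Sat(E[error U ¬done]) = {n0, n1, n2, n3}
n4 ∉ Sat(E[error U ¬done]) = {n0, n1, n2, n3}, so the formula does not hold at n4.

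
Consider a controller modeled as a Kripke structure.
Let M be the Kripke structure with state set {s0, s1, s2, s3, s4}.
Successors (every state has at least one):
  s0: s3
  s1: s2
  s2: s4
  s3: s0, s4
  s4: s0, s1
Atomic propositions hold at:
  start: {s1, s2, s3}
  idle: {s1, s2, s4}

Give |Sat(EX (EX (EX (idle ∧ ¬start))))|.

Sat(¬start) = {s0, s4}
Sat(idle ∧ ¬start) = {s4}
Sat(EX (idle ∧ ¬start)) = {s : some successor in {s4}} = {s2, s3}
Sat(EX (EX (idle ∧ ¬start))) = {s : some successor in {s2, s3}} = {s0, s1}
Sat(EX (EX (EX (idle ∧ ¬start)))) = {s : some successor in {s0, s1}} = {s3, s4}
|Sat(EX (EX (EX (idle ∧ ¬start))))| = |{s3, s4}| = 2.

2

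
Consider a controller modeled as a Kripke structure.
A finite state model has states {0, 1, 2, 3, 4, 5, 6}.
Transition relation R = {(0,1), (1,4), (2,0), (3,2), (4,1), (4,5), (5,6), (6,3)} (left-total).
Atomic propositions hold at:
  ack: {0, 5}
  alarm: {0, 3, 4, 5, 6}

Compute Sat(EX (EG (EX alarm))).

Sat(EX alarm) = {s : some successor in {0, 3, 4, 5, 6}} = {1, 2, 4, 5, 6}
EG (EX alarm): greatest fixpoint, start Z0 = {1, 2, 4, 5, 6}, keep only states in Sat with some successor in Z. Z1 = {1, 4, 5}; Z2 = {1, 4}; fixed.
Sat(EG (EX alarm)) = {1, 4}
Sat(EX (EG (EX alarm))) = {s : some successor in {1, 4}} = {0, 1, 4}

{0, 1, 4}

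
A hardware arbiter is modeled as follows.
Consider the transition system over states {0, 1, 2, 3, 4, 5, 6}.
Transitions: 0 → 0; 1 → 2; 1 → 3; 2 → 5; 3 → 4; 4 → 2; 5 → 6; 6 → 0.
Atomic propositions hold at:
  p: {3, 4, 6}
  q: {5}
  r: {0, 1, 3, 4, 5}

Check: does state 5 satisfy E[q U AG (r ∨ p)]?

Sat(r ∨ p) = {0, 1, 3, 4, 5, 6}
AG (r ∨ p): greatest fixpoint, start Z0 = {0, 1, 3, 4, 5, 6}, keep only states in Sat with every successor in Z. Z1 = {0, 3, 5, 6}; Z2 = {0, 5, 6}; fixed.
Sat(AG (r ∨ p)) = {0, 5, 6}
E[q U AG (r ∨ p)]: least fixpoint, start Z0 = Sat(AG (r ∨ p)) = {0, 5, 6}, add states in Sat(q) with some successor in Z. Already a fixed point.
Sat(E[q U AG (r ∨ p)]) = {0, 5, 6}
5 ∈ Sat(E[q U AG (r ∨ p)]) = {0, 5, 6}, so the formula holds at 5.

Yes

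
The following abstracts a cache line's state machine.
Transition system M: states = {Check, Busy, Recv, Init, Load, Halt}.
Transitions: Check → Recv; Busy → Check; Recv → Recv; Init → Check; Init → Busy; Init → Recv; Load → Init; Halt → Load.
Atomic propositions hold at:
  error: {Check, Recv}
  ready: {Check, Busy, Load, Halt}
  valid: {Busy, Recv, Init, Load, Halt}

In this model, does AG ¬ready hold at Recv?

Yes

Sat(¬ready) = {Recv, Init}
AG ¬ready: greatest fixpoint, start Z0 = {Recv, Init}, keep only states in Sat with every successor in Z. Z1 = {Recv}; fixed.
Sat(AG ¬ready) = {Recv}
Recv ∈ Sat(AG ¬ready) = {Recv}, so the formula holds at Recv.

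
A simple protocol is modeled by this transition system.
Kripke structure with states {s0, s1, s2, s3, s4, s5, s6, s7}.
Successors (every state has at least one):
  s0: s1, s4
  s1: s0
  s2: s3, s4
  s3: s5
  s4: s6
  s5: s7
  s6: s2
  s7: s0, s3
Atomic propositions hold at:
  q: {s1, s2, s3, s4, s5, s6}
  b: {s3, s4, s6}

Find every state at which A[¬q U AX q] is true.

{s0, s2, s3, s4, s6, s7}

Sat(¬q) = {s0, s7}
Sat(AX q) = {s : every successor in {s1, s2, s3, s4, s5, s6}} = {s0, s2, s3, s4, s6}
A[¬q U AX q]: least fixpoint, start Z0 = Sat(AX q) = {s0, s2, s3, s4, s6}, add states in Sat(¬q) with every successor in Z. Z1 = {s0, s2, s3, s4, s6, s7}; fixed.
Sat(A[¬q U AX q]) = {s0, s2, s3, s4, s6, s7}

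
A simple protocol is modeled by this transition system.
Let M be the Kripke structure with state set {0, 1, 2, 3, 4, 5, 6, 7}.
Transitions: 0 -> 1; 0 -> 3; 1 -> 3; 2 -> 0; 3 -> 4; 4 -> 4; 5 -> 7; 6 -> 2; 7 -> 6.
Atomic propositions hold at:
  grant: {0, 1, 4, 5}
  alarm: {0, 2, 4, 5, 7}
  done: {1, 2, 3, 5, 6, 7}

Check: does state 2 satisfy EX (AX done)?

Yes

Sat(AX done) = {s : every successor in {1, 2, 3, 5, 6, 7}} = {0, 1, 5, 6, 7}
Sat(EX (AX done)) = {s : some successor in {0, 1, 5, 6, 7}} = {0, 2, 5, 7}
2 ∈ Sat(EX (AX done)) = {0, 2, 5, 7}, so the formula holds at 2.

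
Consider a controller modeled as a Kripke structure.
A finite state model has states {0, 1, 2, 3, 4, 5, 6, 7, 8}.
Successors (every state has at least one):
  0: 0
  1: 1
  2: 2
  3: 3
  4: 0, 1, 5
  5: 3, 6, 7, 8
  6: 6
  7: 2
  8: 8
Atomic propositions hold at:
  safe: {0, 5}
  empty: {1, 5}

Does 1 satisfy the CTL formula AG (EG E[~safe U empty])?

Yes

Sat(~safe) = {1, 2, 3, 4, 6, 7, 8}
E[~safe U empty]: least fixpoint, start Z0 = Sat(empty) = {1, 5}, add states in Sat(~safe) with some successor in Z. Z1 = {1, 4, 5}; fixed.
Sat(E[~safe U empty]) = {1, 4, 5}
EG E[~safe U empty]: greatest fixpoint, start Z0 = {1, 4, 5}, keep only states in Sat with some successor in Z. Z1 = {1, 4}; fixed.
Sat(EG E[~safe U empty]) = {1, 4}
AG (EG E[~safe U empty]): greatest fixpoint, start Z0 = {1, 4}, keep only states in Sat with every successor in Z. Z1 = {1}; fixed.
Sat(AG (EG E[~safe U empty])) = {1}
1 ∈ Sat(AG (EG E[~safe U empty])) = {1}, so the formula holds at 1.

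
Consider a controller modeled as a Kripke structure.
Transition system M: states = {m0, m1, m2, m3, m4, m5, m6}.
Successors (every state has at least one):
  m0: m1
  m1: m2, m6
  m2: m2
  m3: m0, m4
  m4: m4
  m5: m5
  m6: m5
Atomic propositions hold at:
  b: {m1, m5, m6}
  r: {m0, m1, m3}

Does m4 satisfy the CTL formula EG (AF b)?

AF b: least fixpoint, start Z0 = {m1, m5, m6}, add states with every successor in Z. Z1 = {m0, m1, m5, m6}; fixed.
Sat(AF b) = {m0, m1, m5, m6}
EG (AF b): greatest fixpoint, start Z0 = {m0, m1, m5, m6}, keep only states in Sat with some successor in Z. Already a fixed point.
Sat(EG (AF b)) = {m0, m1, m5, m6}
m4 ∉ Sat(EG (AF b)) = {m0, m1, m5, m6}, so the formula does not hold at m4.

No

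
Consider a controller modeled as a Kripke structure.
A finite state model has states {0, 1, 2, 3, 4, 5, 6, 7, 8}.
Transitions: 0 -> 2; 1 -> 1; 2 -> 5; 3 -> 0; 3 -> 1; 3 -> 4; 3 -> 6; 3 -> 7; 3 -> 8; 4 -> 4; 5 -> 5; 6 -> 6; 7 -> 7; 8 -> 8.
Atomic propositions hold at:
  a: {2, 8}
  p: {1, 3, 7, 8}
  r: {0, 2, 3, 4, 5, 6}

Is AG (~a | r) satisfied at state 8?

Sat(~a) = {0, 1, 3, 4, 5, 6, 7}
Sat(~a | r) = {0, 1, 2, 3, 4, 5, 6, 7}
AG (~a | r): greatest fixpoint, start Z0 = {0, 1, 2, 3, 4, 5, 6, 7}, keep only states in Sat with every successor in Z. Z1 = {0, 1, 2, 4, 5, 6, 7}; fixed.
Sat(AG (~a | r)) = {0, 1, 2, 4, 5, 6, 7}
8 ∉ Sat(AG (~a | r)) = {0, 1, 2, 4, 5, 6, 7}, so the formula does not hold at 8.

No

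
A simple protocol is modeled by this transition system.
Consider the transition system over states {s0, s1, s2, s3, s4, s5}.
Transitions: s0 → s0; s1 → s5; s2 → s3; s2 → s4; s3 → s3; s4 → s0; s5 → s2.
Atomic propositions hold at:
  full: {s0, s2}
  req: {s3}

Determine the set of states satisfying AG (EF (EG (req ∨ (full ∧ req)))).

Sat(full ∧ req) = ∅
Sat(req ∨ (full ∧ req)) = {s3}
EG (req ∨ (full ∧ req)): greatest fixpoint, start Z0 = {s3}, keep only states in Sat with some successor in Z. Already a fixed point.
Sat(EG (req ∨ (full ∧ req))) = {s3}
EF (EG (req ∨ (full ∧ req))): least fixpoint, start Z0 = {s3}, add states with some successor in Z. Z1 = {s2, s3}; Z2 = {s2, s3, s5}; Z3 = {s1, s2, s3, s5}; fixed.
Sat(EF (EG (req ∨ (full ∧ req)))) = {s1, s2, s3, s5}
AG (EF (EG (req ∨ (full ∧ req)))): greatest fixpoint, start Z0 = {s1, s2, s3, s5}, keep only states in Sat with every successor in Z. Z1 = {s1, s3, s5}; Z2 = {s1, s3}; Z3 = {s3}; fixed.
Sat(AG (EF (EG (req ∨ (full ∧ req))))) = {s3}

{s3}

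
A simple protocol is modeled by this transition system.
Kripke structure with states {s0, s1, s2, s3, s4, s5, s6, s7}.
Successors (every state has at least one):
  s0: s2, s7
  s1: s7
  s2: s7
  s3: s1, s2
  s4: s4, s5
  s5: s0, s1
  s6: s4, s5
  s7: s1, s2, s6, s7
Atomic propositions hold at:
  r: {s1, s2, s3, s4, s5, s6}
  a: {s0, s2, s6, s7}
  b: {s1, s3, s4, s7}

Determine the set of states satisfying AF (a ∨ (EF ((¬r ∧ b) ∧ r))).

{s0, s1, s2, s3, s5, s6, s7}

Sat(¬r) = {s0, s7}
Sat(¬r ∧ b) = {s7}
Sat((¬r ∧ b) ∧ r) = ∅
EF ((¬r ∧ b) ∧ r): least fixpoint, start Z0 = ∅, add states with some successor in Z. Already a fixed point.
Sat(EF ((¬r ∧ b) ∧ r)) = ∅
Sat(a ∨ (EF ((¬r ∧ b) ∧ r))) = {s0, s2, s6, s7}
AF (a ∨ (EF ((¬r ∧ b) ∧ r))): least fixpoint, start Z0 = {s0, s2, s6, s7}, add states with every successor in Z. Z1 = {s0, s1, s2, s6, s7}; Z2 = {s0, s1, s2, s3, s5, s6, s7}; fixed.
Sat(AF (a ∨ (EF ((¬r ∧ b) ∧ r)))) = {s0, s1, s2, s3, s5, s6, s7}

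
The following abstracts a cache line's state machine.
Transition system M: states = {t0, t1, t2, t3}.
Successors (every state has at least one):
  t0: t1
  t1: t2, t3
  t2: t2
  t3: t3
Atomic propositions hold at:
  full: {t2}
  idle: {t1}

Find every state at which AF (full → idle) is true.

Sat(full → idle) = {t0, t1, t3}
AF (full → idle): least fixpoint, start Z0 = {t0, t1, t3}, add states with every successor in Z. Already a fixed point.
Sat(AF (full → idle)) = {t0, t1, t3}

{t0, t1, t3}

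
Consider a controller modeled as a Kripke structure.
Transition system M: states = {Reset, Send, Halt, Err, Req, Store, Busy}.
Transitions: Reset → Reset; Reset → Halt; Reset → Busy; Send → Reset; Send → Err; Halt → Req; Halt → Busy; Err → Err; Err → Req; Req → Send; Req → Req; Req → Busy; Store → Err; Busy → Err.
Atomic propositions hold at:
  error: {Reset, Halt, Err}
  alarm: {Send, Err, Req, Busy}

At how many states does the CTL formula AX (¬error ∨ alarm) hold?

Sat(¬error) = {Send, Req, Store, Busy}
Sat(¬error ∨ alarm) = {Send, Err, Req, Store, Busy}
Sat(AX (¬error ∨ alarm)) = {s : every successor in {Send, Err, Req, Store, Busy}} = {Halt, Err, Req, Store, Busy}
|Sat(AX (¬error ∨ alarm))| = |{Halt, Err, Req, Store, Busy}| = 5.

5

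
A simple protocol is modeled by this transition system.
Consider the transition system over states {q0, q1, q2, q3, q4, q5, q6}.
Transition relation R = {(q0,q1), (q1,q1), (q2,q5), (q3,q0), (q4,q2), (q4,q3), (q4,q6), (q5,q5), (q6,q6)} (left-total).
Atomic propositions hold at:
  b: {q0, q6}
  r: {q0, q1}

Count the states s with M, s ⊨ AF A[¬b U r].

Sat(¬b) = {q1, q2, q3, q4, q5}
A[¬b U r]: least fixpoint, start Z0 = Sat(r) = {q0, q1}, add states in Sat(¬b) with every successor in Z. Z1 = {q0, q1, q3}; fixed.
Sat(A[¬b U r]) = {q0, q1, q3}
AF A[¬b U r]: least fixpoint, start Z0 = {q0, q1, q3}, add states with every successor in Z. Already a fixed point.
Sat(AF A[¬b U r]) = {q0, q1, q3}
|Sat(AF A[¬b U r])| = |{q0, q1, q3}| = 3.

3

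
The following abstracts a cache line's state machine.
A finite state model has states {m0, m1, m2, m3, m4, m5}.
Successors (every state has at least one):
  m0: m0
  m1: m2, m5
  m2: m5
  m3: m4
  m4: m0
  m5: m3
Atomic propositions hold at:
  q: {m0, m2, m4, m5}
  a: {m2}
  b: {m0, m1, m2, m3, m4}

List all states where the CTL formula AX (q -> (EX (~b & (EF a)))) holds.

{m5}

Sat(~b) = {m5}
EF a: least fixpoint, start Z0 = {m2}, add states with some successor in Z. Z1 = {m1, m2}; fixed.
Sat(EF a) = {m1, m2}
Sat(~b & (EF a)) = ∅
Sat(EX (~b & (EF a))) = {s : some successor in ∅} = ∅
Sat(q -> (EX (~b & (EF a)))) = {m1, m3}
Sat(AX (q -> (EX (~b & (EF a))))) = {s : every successor in {m1, m3}} = {m5}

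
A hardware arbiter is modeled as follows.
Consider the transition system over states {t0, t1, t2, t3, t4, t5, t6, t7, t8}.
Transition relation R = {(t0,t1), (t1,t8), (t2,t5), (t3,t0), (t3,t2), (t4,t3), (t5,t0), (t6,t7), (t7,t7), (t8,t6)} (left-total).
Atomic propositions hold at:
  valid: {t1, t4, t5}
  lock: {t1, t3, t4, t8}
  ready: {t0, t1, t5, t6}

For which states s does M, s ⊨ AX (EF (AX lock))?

{t0, t2, t3, t4, t5}

Sat(AX lock) = {s : every successor in {t1, t3, t4, t8}} = {t0, t1, t4}
EF (AX lock): least fixpoint, start Z0 = {t0, t1, t4}, add states with some successor in Z. Z1 = {t0, t1, t3, t4, t5}; Z2 = {t0, t1, t2, t3, t4, t5}; fixed.
Sat(EF (AX lock)) = {t0, t1, t2, t3, t4, t5}
Sat(AX (EF (AX lock))) = {s : every successor in {t0, t1, t2, t3, t4, t5}} = {t0, t2, t3, t4, t5}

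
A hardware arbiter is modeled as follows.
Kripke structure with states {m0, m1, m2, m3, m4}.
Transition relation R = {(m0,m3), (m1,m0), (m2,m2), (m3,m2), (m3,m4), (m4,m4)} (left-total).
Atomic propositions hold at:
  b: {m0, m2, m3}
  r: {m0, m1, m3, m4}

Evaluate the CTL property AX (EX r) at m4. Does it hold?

Yes

Sat(EX r) = {s : some successor in {m0, m1, m3, m4}} = {m0, m1, m3, m4}
Sat(AX (EX r)) = {s : every successor in {m0, m1, m3, m4}} = {m0, m1, m4}
m4 ∈ Sat(AX (EX r)) = {m0, m1, m4}, so the formula holds at m4.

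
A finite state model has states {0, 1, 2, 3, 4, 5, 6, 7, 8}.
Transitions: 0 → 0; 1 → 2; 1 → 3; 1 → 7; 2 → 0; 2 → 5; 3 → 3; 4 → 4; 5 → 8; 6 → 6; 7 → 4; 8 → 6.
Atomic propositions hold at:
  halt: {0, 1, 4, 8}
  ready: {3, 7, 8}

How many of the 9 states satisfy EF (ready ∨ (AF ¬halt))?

7

Sat(¬halt) = {2, 3, 5, 6, 7}
AF ¬halt: least fixpoint, start Z0 = {2, 3, 5, 6, 7}, add states with every successor in Z. Z1 = {1, 2, 3, 5, 6, 7, 8}; fixed.
Sat(AF ¬halt) = {1, 2, 3, 5, 6, 7, 8}
Sat(ready ∨ (AF ¬halt)) = {1, 2, 3, 5, 6, 7, 8}
EF (ready ∨ (AF ¬halt)): least fixpoint, start Z0 = {1, 2, 3, 5, 6, 7, 8}, add states with some successor in Z. Already a fixed point.
Sat(EF (ready ∨ (AF ¬halt))) = {1, 2, 3, 5, 6, 7, 8}
|Sat(EF (ready ∨ (AF ¬halt)))| = |{1, 2, 3, 5, 6, 7, 8}| = 7.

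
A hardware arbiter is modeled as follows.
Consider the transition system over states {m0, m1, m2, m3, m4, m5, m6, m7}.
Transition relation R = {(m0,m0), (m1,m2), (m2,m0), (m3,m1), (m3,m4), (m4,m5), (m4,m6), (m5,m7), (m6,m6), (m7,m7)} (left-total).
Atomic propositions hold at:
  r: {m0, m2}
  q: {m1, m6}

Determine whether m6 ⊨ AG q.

Yes

AG q: greatest fixpoint, start Z0 = {m1, m6}, keep only states in Sat with every successor in Z. Z1 = {m6}; fixed.
Sat(AG q) = {m6}
m6 ∈ Sat(AG q) = {m6}, so the formula holds at m6.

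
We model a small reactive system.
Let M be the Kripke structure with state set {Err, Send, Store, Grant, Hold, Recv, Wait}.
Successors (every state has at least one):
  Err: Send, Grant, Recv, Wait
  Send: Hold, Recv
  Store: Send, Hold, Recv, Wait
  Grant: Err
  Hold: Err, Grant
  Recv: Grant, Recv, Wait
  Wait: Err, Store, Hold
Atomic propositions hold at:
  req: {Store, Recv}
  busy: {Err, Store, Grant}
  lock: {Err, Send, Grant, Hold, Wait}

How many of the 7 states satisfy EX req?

5

Sat(EX req) = {s : some successor in {Store, Recv}} = {Err, Send, Store, Recv, Wait}
|Sat(EX req)| = |{Err, Send, Store, Recv, Wait}| = 5.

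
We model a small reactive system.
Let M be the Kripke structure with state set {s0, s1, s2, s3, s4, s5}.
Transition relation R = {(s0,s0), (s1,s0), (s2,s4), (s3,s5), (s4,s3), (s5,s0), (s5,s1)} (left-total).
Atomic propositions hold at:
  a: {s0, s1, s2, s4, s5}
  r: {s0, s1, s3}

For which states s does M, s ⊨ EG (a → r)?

Sat(a → r) = {s0, s1, s3}
EG (a → r): greatest fixpoint, start Z0 = {s0, s1, s3}, keep only states in Sat with some successor in Z. Z1 = {s0, s1}; fixed.
Sat(EG (a → r)) = {s0, s1}

{s0, s1}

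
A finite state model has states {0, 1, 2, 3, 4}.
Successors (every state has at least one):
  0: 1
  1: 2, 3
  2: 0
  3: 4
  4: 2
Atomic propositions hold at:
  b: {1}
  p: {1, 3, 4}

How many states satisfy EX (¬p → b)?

3

Sat(¬p) = {0, 2}
Sat(¬p → b) = {1, 3, 4}
Sat(EX (¬p → b)) = {s : some successor in {1, 3, 4}} = {0, 1, 3}
|Sat(EX (¬p → b))| = |{0, 1, 3}| = 3.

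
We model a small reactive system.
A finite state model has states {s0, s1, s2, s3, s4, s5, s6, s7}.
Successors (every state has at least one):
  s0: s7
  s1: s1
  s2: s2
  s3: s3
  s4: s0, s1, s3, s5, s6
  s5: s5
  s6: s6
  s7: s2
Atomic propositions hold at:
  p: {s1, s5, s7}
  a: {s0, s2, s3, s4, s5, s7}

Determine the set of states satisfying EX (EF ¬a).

Sat(¬a) = {s1, s6}
EF ¬a: least fixpoint, start Z0 = {s1, s6}, add states with some successor in Z. Z1 = {s1, s4, s6}; fixed.
Sat(EF ¬a) = {s1, s4, s6}
Sat(EX (EF ¬a)) = {s : some successor in {s1, s4, s6}} = {s1, s4, s6}

{s1, s4, s6}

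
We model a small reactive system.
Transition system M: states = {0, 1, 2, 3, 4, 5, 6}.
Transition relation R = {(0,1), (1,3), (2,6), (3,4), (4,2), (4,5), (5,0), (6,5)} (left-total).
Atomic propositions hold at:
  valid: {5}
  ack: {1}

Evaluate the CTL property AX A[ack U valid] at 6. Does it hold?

A[ack U valid]: least fixpoint, start Z0 = Sat(valid) = {5}, add states in Sat(ack) with every successor in Z. Already a fixed point.
Sat(A[ack U valid]) = {5}
Sat(AX A[ack U valid]) = {s : every successor in {5}} = {6}
6 ∈ Sat(AX A[ack U valid]) = {6}, so the formula holds at 6.

Yes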